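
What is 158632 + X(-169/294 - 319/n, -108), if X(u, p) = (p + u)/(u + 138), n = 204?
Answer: 215432417927/1358071 ≈ 1.5863e+5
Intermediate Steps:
X(u, p) = (p + u)/(138 + u)
158632 + X(-169/294 - 319/n, -108) = 158632 + (-108 + (-169/294 - 319/204))/(138 + (-169/294 - 319/204)) = 158632 + (-108 - 21377/9996)/(138 - 21377/9996) = 158632 - 1100945/9996/(1358071/9996) = 158632 + (9996/1358071)*(-1100945/9996) = 158632 - 1100945/1358071 = 215432417927/1358071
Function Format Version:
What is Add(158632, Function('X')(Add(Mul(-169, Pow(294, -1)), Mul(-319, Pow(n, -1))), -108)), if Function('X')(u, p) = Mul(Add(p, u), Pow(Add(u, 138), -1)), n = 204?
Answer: Rational(215432417927, 1358071) ≈ 1.5863e+5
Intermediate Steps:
Function('X')(u, p) = Mul(Pow(Add(138, u), -1), Add(p, u)) (Function('X')(u, p) = Mul(Add(p, u), Pow(Add(138, u), -1)) = Mul(Pow(Add(138, u), -1), Add(p, u)))
Add(158632, Function('X')(Add(Mul(-169, Pow(294, -1)), Mul(-319, Pow(n, -1))), -108)) = Add(158632, Mul(Pow(Add(138, Add(Mul(-169, Pow(294, -1)), Mul(-319, Pow(204, -1)))), -1), Add(-108, Add(Mul(-169, Pow(294, -1)), Mul(-319, Pow(204, -1)))))) = Add(158632, Mul(Pow(Add(138, Add(Mul(-169, Rational(1, 294)), Mul(-319, Rational(1, 204)))), -1), Add(-108, Add(Mul(-169, Rational(1, 294)), Mul(-319, Rational(1, 204)))))) = Add(158632, Mul(Pow(Add(138, Add(Rational(-169, 294), Rational(-319, 204))), -1), Add(-108, Add(Rational(-169, 294), Rational(-319, 204))))) = Add(158632, Mul(Pow(Add(138, Rational(-21377, 9996)), -1), Add(-108, Rational(-21377, 9996)))) = Add(158632, Mul(Pow(Rational(1358071, 9996), -1), Rational(-1100945, 9996))) = Add(158632, Mul(Rational(9996, 1358071), Rational(-1100945, 9996))) = Add(158632, Rational(-1100945, 1358071)) = Rational(215432417927, 1358071)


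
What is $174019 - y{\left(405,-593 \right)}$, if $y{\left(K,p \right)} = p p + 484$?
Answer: $-178114$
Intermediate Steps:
$y{\left(K,p \right)} = 484 + p^{2}$ ($y{\left(K,p \right)} = p^{2} + 484 = 484 + p^{2}$)
$174019 - y{\left(405,-593 \right)} = 174019 - \left(484 + \left(-593\right)^{2}\right) = 174019 - \left(484 + 351649\right) = 174019 - 352133 = -178114$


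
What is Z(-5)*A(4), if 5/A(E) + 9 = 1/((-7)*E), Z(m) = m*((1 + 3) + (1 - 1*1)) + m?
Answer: 3500/253 ≈ 13.834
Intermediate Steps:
Z(m) = 5*m (Z(m) = m*(4 + (1 - 1)) + m = m*(4 + 0) + m = m*4 + m = 4*m + m = 5*m)
A(E) = 5/(-9 - 1/(7*E)) (A(E) = 5/(-9 + 1/((-7)*E)) = 5/(-9 - 1/(7*E)))
Z(-5)*A(4) = (5*(-5))*(-35*4/(1 + 63*4)) = -(-875)*4/(1 + 252) = -(-875)*4/253 = -25*(-140/253) = 3500/253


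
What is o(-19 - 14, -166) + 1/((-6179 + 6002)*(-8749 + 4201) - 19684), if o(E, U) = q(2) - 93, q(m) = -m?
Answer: -74604639/785312 ≈ -95.000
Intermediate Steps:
o(E, U) = -95 (o(E, U) = -1*2 - 93 = -2 - 93 = -95)
o(-19 - 14, -166) + 1/((-6179 + 6002)*(-8749 + 4201) - 19684) = -95 + 1/((-6179 + 6002)*(-8749 + 4201) - 19684) = -95 + 1/(-177*(-4548) - 19684) = -95 + 1/(804996 - 19684) = -95 + 1/785312 = -74604639/785312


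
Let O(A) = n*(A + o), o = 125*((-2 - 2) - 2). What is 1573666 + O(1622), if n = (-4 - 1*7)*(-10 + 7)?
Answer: 1602442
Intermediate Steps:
o = -750 (o = 125*(-4 - 2) = 125*(-6) = -750)
n = 33 (n = (-4 - 7)*(-3) = -11*(-3) = 33)
O(A) = -24750 + 33*A (O(A) = 33*(A - 750) = 33*(-750 + A) = -24750 + 33*A)
1573666 + O(1622) = 1573666 + (-24750 + 33*1622) = 1573666 + (-24750 + 53526) = 1573666 + 28776 = 1602442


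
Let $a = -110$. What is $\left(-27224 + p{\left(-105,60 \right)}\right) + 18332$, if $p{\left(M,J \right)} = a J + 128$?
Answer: $-15364$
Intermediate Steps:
$p{\left(M,J \right)} = 128 - 110 J$ ($p{\left(M,J \right)} = - 110 J + 128 = 128 - 110 J$)
$\left(-27224 + p{\left(-105,60 \right)}\right) + 18332 = \left(-27224 + \left(128 - 6600\right)\right) + 18332 = \left(-27224 - 6472\right) + 18332 = -33696 + 18332 = -15364$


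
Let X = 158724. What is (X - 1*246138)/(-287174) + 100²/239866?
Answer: 5959846631/17220819671 ≈ 0.34608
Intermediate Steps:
(X - 1*246138)/(-287174) + 100²/239866 = (158724 - 1*246138)/(-287174) + 100²/239866 = (158724 - 246138)*(-1/287174) + 10000*(1/239866) = -87414*(-1/287174) + 5000/119933 = 43707/143587 + 5000/119933 = 5959846631/17220819671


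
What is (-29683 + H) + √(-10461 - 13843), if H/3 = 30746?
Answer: 62555 + 28*I*√31 ≈ 62555.0 + 155.9*I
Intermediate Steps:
H = 92238 (H = 3*30746 = 92238)
(-29683 + H) + √(-10461 - 13843) = (-29683 + 92238) + √(-10461 - 13843) = 62555 + √(-24304) = 62555 + 28*I*√31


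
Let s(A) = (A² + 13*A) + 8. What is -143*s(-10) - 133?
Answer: 3013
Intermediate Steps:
s(A) = 8 + A² + 13*A
-143*s(-10) - 133 = -143*(8 + (-10)² + 13*(-10)) - 133 = -143*(8 + 100 - 130) - 133 = -143*(-22) - 133 = 3146 - 133 = 3013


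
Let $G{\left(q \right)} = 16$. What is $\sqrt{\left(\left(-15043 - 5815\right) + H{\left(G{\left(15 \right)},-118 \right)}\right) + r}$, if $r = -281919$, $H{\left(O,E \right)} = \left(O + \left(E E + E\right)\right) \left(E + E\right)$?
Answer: $i \sqrt{3564769} \approx 1888.1 i$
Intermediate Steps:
$H{\left(O,E \right)} = 2 E \left(E + O + E^{2}\right)$ ($H{\left(O,E \right)} = \left(O + \left(E^{2} + E\right)\right) 2 E = \left(O + \left(E + E^{2}\right)\right) 2 E = \left(E + O + E^{2}\right) 2 E = 2 E \left(E + O + E^{2}\right)$)
$\sqrt{\left(\left(-15043 - 5815\right) + H{\left(G{\left(15 \right)},-118 \right)}\right) + r} = \sqrt{\left(\left(-15043 - 5815\right) + 2 \left(-118\right) \left(-118 + 16 + \left(-118\right)^{2}\right)\right) - 281919} = \sqrt{\left(-20858 + 2 \left(-118\right) \left(-118 + 16 + 13924\right)\right) - 281919} = \sqrt{\left(-20858 + 2 \left(-118\right) 13822\right) - 281919} = \sqrt{\left(-20858 - 3261992\right) - 281919} = \sqrt{-3282850 - 281919} = \sqrt{-3564769} = i \sqrt{3564769}$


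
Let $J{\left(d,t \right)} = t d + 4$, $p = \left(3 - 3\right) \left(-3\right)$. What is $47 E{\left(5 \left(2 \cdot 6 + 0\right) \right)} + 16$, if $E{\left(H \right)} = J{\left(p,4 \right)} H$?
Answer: $11296$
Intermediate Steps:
$p = 0$ ($p = 0 \left(-3\right) = 0$)
$J{\left(d,t \right)} = 4 + d t$ ($J{\left(d,t \right)} = d t + 4 = 4 + d t$)
$E{\left(H \right)} = 4 H$ ($E{\left(H \right)} = \left(4 + 0 \cdot 4\right) H = \left(4 + 0\right) H = 4 H$)
$47 E{\left(5 \left(2 \cdot 6 + 0\right) \right)} + 16 = 47 \cdot 4 \cdot 5 \left(2 \cdot 6 + 0\right) + 16 = 47 \cdot 4 \cdot 5 \left(12 + 0\right) + 16 = 47 \cdot 4 \cdot 5 \cdot 12 + 16 = 47 \cdot 4 \cdot 60 + 16 = 47 \cdot 240 + 16 = 11280 + 16 = 11296$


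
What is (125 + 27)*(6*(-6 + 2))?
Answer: -3648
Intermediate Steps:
(125 + 27)*(6*(-6 + 2)) = 152*(6*(-4)) = 152*(-24) = -3648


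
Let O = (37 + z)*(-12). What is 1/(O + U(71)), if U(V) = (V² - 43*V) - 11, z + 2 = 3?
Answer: 1/1521 ≈ 0.00065746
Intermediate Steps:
z = 1 (z = -2 + 3 = 1)
O = -456 (O = (37 + 1)*(-12) = 38*(-12) = -456)
U(V) = -11 + V² - 43*V
1/(O + U(71)) = 1/(-456 + (-11 + 71² - 43*71)) = 1/(-456 + (-11 + 5041 - 3053)) = 1/(-456 + 1977) = 1/1521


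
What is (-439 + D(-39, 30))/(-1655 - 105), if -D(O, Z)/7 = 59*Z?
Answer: 12829/1760 ≈ 7.2892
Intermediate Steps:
D(O, Z) = -413*Z
(-439 + D(-39, 30))/(-1655 - 105) = (-439 - 413*30)/(-1655 - 105) = (-439 - 12390)/(-1760) = -12829*(-1/1760) = 12829/1760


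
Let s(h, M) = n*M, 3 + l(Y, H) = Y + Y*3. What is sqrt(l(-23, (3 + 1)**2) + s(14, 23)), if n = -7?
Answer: 16*I ≈ 16.0*I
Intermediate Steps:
l(Y, H) = -3 + 4*Y (l(Y, H) = -3 + (Y + Y*3) = -3 + (Y + 3*Y) = -3 + 4*Y)
s(h, M) = -7*M
sqrt(l(-23, (3 + 1)**2) + s(14, 23)) = sqrt((-3 + 4*(-23)) - 7*23) = sqrt((-3 - 92) - 161) = sqrt(-95 - 161) = sqrt(-256) = 16*I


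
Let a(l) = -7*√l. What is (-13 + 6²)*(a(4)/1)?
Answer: -322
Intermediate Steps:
(-13 + 6²)*(a(4)/1) = (-13 + 6²)*(-7*√4/1) = (-13 + 36)*(-7*2*1) = 23*(-14*1) = 23*(-14) = -322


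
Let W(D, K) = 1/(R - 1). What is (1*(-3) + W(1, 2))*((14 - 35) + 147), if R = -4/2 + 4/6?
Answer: -432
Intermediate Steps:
R = -4/3 (R = -4*½ + 4*(⅙) = -2 + ⅔ = -4/3 ≈ -1.3333)
W(D, K) = -3/7 (W(D, K) = 1/(-4/3 - 1) = 1/(-7/3) = -3/7)
(1*(-3) + W(1, 2))*((14 - 35) + 147) = (1*(-3) - 3/7)*((14 - 35) + 147) = (-3 - 3/7)*(-21 + 147) = -24/7*126 = -432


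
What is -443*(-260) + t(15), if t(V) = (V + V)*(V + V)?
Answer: 116080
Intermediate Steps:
t(V) = 4*V² (t(V) = (2*V)*(2*V) = 4*V²)
-443*(-260) + t(15) = -443*(-260) + 4*15² = 115180 + 4*225 = 115180 + 900 = 116080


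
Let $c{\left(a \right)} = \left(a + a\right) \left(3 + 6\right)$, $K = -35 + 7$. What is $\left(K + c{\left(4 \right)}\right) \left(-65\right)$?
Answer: $-2860$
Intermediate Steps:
$K = -28$
$c{\left(a \right)} = 18 a$ ($c{\left(a \right)} = 2 a 9 = 18 a$)
$\left(K + c{\left(4 \right)}\right) \left(-65\right) = \left(-28 + 18 \cdot 4\right) \left(-65\right) = \left(-28 + 72\right) \left(-65\right) = 44 \left(-65\right) = -2860$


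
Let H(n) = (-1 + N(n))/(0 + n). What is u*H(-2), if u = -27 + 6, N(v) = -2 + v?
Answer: -105/2 ≈ -52.500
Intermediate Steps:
u = -21
H(n) = (-3 + n)/n (H(n) = (-1 + (-2 + n))/(0 + n) = (-3 + n)/n)
u*H(-2) = -21*(-3 - 2)/(-2) = -(-21)*(-5)/2 = -21*5/2 = -105/2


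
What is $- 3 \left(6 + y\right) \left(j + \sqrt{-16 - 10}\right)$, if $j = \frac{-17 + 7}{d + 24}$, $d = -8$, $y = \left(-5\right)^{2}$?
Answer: $\frac{465}{8} - 93 i \sqrt{26} \approx 58.125 - 474.21 i$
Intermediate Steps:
$y = 25$
$j = - \frac{5}{8}$ ($j = \frac{-17 + 7}{-8 + 24} = - \frac{10}{16} = \left(-10\right) \frac{1}{16} = - \frac{5}{8} \approx -0.625$)
$- 3 \left(6 + y\right) \left(j + \sqrt{-16 - 10}\right) = - 3 \left(6 + 25\right) \left(- \frac{5}{8} + \sqrt{-16 - 10}\right) = \left(-3\right) 31 \left(- \frac{5}{8} + \sqrt{-26}\right) = - 93 \left(- \frac{5}{8} + i \sqrt{26}\right) = \frac{465}{8} - 93 i \sqrt{26}$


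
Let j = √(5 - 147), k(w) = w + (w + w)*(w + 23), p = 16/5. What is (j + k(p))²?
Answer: 18161234/625 + 8544*I*√142/25 ≈ 29058.0 + 4072.5*I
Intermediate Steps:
p = 16/5 (p = 16*(⅕) = 16/5 ≈ 3.2000)
k(w) = w + 2*w*(23 + w) (k(w) = w + (2*w)*(23 + w) = w + 2*w*(23 + w))
j = I*√142 (j = √(-142) = I*√142 ≈ 11.916*I)
(j + k(p))² = (I*√142 + 16*(47 + 2*(16/5))/5)² = (I*√142 + 16*(47 + 32/5)/5)² = (I*√142 + (16/5)*(267/5))² = (I*√142 + 4272/25)² = (4272/25 + I*√142)²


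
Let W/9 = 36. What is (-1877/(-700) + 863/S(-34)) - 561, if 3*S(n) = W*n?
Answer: -358926539/642600 ≈ -558.55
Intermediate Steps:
W = 324 (W = 9*36 = 324)
S(n) = 108*n (S(n) = (324*n)/3 = 108*n)
(-1877/(-700) + 863/S(-34)) - 561 = (-1877/(-700) + 863/((108*(-34)))) - 561 = (-1877*(-1/700) + 863/(-3672)) - 561 = (1877/700 + 863*(-1/3672)) - 561 = (1877/700 - 863/3672) - 561 = 1572061/642600 - 561 = -358926539/642600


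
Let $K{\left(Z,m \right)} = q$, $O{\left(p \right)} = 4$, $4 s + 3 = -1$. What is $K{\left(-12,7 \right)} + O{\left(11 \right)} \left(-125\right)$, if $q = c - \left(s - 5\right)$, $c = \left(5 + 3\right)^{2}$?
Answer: $-430$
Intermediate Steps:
$s = -1$ ($s = - \frac{3}{4} + \frac{1}{4} \left(-1\right) = - \frac{3}{4} - \frac{1}{4} = -1$)
$c = 64$ ($c = 8^{2} = 64$)
$q = 70$ ($q = 64 - \left(-1 - 5\right) = 64 - -6 = 64 + 6 = 70$)
$K{\left(Z,m \right)} = 70$
$K{\left(-12,7 \right)} + O{\left(11 \right)} \left(-125\right) = 70 + 4 \left(-125\right) = 70 - 500 = -430$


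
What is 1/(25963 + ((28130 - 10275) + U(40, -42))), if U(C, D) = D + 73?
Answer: 1/43849 ≈ 2.2806e-5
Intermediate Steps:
U(C, D) = 73 + D
1/(25963 + ((28130 - 10275) + U(40, -42))) = 1/(25963 + ((28130 - 10275) + (73 - 42))) = 1/(25963 + (17855 + 31)) = 1/(25963 + 17886) = 1/43849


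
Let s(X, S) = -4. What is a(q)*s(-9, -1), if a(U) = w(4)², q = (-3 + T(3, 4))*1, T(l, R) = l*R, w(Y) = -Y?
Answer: -64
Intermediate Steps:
T(l, R) = R*l
q = 9 (q = (-3 + 4*3)*1 = (-3 + 12)*1 = 9*1 = 9)
a(U) = 16 (a(U) = (-1*4)² = (-4)² = 16)
a(q)*s(-9, -1) = 16*(-4) = -64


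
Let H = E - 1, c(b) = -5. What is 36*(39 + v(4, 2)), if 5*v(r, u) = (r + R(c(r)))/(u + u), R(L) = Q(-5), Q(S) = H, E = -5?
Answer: 7002/5 ≈ 1400.4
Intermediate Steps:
H = -6 (H = -5 - 1 = -6)
Q(S) = -6
R(L) = -6
v(r, u) = (-6 + r)/(10*u) (v(r, u) = ((r - 6)/(u + u))/5 = ((-6 + r)/((2*u)))/5 = ((-6 + r)*(1/(2*u)))/5 = ((-6 + r)/(2*u))/5 = (-6 + r)/(10*u))
36*(39 + v(4, 2)) = 36*(39 + (⅒)*(-6 + 4)/2) = 36*(39 + (⅒)*(½)*(-2)) = 36*(39 - ⅒) = 36*(389/10) = 7002/5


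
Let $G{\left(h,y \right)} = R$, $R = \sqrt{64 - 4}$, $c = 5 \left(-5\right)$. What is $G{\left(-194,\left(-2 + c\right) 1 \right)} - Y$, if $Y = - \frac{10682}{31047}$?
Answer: $\frac{10682}{31047} + 2 \sqrt{15} \approx 8.09$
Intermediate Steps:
$c = -25$
$R = 2 \sqrt{15}$ ($R = \sqrt{60} = 2 \sqrt{15} \approx 7.746$)
$Y = - \frac{10682}{31047}$ ($Y = \left(-10682\right) \frac{1}{31047} = - \frac{10682}{31047} \approx -0.34406$)
$G{\left(h,y \right)} = 2 \sqrt{15}$
$G{\left(-194,\left(-2 + c\right) 1 \right)} - Y = 2 \sqrt{15} - - \frac{10682}{31047} = 2 \sqrt{15} + \frac{10682}{31047} = \frac{10682}{31047} + 2 \sqrt{15}$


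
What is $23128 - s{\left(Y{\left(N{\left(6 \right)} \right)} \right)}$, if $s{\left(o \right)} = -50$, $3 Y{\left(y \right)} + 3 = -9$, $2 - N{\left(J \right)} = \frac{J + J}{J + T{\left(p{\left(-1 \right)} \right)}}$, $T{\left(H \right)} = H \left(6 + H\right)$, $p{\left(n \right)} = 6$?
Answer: $23178$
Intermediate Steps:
$N{\left(J \right)} = 2 - \frac{2 J}{72 + J}$ ($N{\left(J \right)} = 2 - \frac{J + J}{J + 6 \left(6 + 6\right)} = 2 - \frac{2 J}{J + 6 \cdot 12} = 2 - \frac{2 J}{J + 72} = 2 - \frac{2 J}{72 + J}$)
$Y{\left(y \right)} = -4$ ($Y{\left(y \right)} = -1 + \frac{1}{3} \left(-9\right) = -1 - 3 = -4$)
$23128 - s{\left(Y{\left(N{\left(6 \right)} \right)} \right)} = 23128 - -50 = 23128 + 50 = 23178$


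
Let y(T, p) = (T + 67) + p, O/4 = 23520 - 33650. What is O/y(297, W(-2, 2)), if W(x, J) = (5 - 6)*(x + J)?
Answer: -10130/91 ≈ -111.32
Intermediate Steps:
W(x, J) = -J - x (W(x, J) = -(J + x) = -J - x)
O = -40520 (O = 4*(23520 - 33650) = 4*(-10130) = -40520)
y(T, p) = 67 + T + p (y(T, p) = (67 + T) + p = 67 + T + p)
O/y(297, W(-2, 2)) = -40520/(67 + 297 + (-1*2 - 1*(-2))) = -40520/(67 + 297 + (-2 + 2)) = -40520/(67 + 297 + 0) = -40520/364 = -40520*1/364 = -10130/91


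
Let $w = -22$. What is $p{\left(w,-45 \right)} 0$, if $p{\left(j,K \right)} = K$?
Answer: $0$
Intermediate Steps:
$p{\left(w,-45 \right)} 0 = \left(-45\right) 0 = 0$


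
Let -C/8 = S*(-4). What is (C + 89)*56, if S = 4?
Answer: 12152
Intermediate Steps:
C = 128 (C = -32*(-4) = -8*(-16) = 128)
(C + 89)*56 = (128 + 89)*56 = 217*56 = 12152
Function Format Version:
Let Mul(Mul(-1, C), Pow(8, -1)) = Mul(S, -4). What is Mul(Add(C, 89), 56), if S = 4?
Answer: 12152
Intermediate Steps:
C = 128 (C = Mul(-8, Mul(4, -4)) = Mul(-8, -16) = 128)
Mul(Add(C, 89), 56) = Mul(Add(128, 89), 56) = Mul(217, 56) = 12152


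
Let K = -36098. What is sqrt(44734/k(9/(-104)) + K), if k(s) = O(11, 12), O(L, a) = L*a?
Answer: I*sqrt(155766666)/66 ≈ 189.1*I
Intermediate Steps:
k(s) = 132 (k(s) = 11*12 = 132)
sqrt(44734/k(9/(-104)) + K) = sqrt(44734/132 - 36098) = sqrt(44734*(1/132) - 36098) = sqrt(22367/66 - 36098) = sqrt(-2360101/66) = I*sqrt(155766666)/66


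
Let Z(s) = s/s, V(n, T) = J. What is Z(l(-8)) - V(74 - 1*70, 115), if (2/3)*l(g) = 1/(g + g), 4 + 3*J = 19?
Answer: -4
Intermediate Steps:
J = 5 (J = -4/3 + (⅓)*19 = -4/3 + 19/3 = 5)
l(g) = 3/(4*g) (l(g) = 3/(2*(g + g)) = 3/(2*((2*g))) = 3*(1/(2*g))/2 = 3/(4*g))
V(n, T) = 5
Z(s) = 1
Z(l(-8)) - V(74 - 1*70, 115) = 1 - 1*5 = 1 - 5 = -4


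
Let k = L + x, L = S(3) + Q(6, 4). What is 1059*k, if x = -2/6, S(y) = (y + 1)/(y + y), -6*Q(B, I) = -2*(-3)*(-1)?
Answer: 1412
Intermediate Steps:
Q(B, I) = 1 (Q(B, I) = -(-2*(-3))*(-1)/6 = -(-1) = -⅙*(-6) = 1)
S(y) = (1 + y)/(2*y) (S(y) = (1 + y)/((2*y)) = (1 + y)*(1/(2*y)) = (1 + y)/(2*y))
x = -⅓ (x = -2*⅙ = -⅓ ≈ -0.33333)
L = 5/3 (L = (½)*(1 + 3)/3 + 1 = (½)*(⅓)*4 + 1 = ⅔ + 1 = 5/3 ≈ 1.6667)
k = 4/3 (k = 5/3 - ⅓ = 4/3 ≈ 1.3333)
1059*k = 1059*(4/3) = 1412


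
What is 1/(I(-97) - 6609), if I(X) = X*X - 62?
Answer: 1/2738 ≈ 0.00036523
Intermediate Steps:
I(X) = -62 + X**2 (I(X) = X**2 - 62 = -62 + X**2)
1/(I(-97) - 6609) = 1/((-62 + (-97)**2) - 6609) = 1/((-62 + 9409) - 6609) = 1/(9347 - 6609) = 1/2738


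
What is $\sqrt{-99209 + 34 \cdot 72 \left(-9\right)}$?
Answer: $i \sqrt{121241} \approx 348.2 i$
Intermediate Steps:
$\sqrt{-99209 + 34 \cdot 72 \left(-9\right)} = \sqrt{-99209 + 2448 \left(-9\right)} = \sqrt{-99209 - 22032} = \sqrt{-121241} = i \sqrt{121241}$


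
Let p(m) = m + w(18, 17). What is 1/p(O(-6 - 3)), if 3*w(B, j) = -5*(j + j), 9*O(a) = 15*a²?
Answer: 3/235 ≈ 0.012766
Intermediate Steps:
O(a) = 5*a²/3 (O(a) = (15*a²)/9 = 5*a²/3)
w(B, j) = -10*j/3 (w(B, j) = (-5*(j + j))/3 = (-10*j)/3 = -10*j/3)
p(m) = -170/3 + m (p(m) = m - 10/3*17 = m - 170/3 = -170/3 + m)
1/p(O(-6 - 3)) = 1/(-170/3 + 5*(-6 - 3)²/3) = 1/(-170/3 + (5/3)*(-9)²) = 1/(-170/3 + (5/3)*81) = 1/(-170/3 + 135) = 1/(235/3) = 3/235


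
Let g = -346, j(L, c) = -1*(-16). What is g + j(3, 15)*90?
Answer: 1094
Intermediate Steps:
j(L, c) = 16
g + j(3, 15)*90 = -346 + 16*90 = -346 + 1440 = 1094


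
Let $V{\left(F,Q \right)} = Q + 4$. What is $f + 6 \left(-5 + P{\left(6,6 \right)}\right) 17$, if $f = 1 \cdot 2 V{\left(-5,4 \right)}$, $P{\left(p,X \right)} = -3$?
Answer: $-800$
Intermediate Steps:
$V{\left(F,Q \right)} = 4 + Q$
$f = 16$ ($f = 1 \cdot 2 \left(4 + 4\right) = 2 \cdot 8 = 16$)
$f + 6 \left(-5 + P{\left(6,6 \right)}\right) 17 = 16 + 6 \left(-5 - 3\right) 17 = 16 + 6 \left(-8\right) 17 = 16 - 816 = -800$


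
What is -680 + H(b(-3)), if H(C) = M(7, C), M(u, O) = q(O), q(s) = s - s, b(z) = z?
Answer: -680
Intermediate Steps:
q(s) = 0
M(u, O) = 0
H(C) = 0
-680 + H(b(-3)) = -680 + 0 = -680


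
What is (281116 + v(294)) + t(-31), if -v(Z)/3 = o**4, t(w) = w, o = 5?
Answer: 279210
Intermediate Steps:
v(Z) = -1875 (v(Z) = -3*5**4 = -3*625 = -1875)
(281116 + v(294)) + t(-31) = (281116 - 1875) - 31 = 279241 - 31 = 279210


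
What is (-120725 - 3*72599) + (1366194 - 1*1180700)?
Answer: -153028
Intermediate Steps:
(-120725 - 3*72599) + (1366194 - 1*1180700) = (-120725 - 217797) + (1366194 - 1180700) = -338522 + 185494 = -153028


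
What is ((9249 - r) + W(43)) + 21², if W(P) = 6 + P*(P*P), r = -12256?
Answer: 101459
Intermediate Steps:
W(P) = 6 + P³ (W(P) = 6 + P*P² = 6 + P³)
((9249 - r) + W(43)) + 21² = ((9249 - 1*(-12256)) + (6 + 43³)) + 21² = ((9249 + 12256) + (6 + 79507)) + 441 = (21505 + 79513) + 441 = 101018 + 441 = 101459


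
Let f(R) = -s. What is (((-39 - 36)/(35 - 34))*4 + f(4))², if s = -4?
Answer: 87616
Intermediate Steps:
f(R) = 4 (f(R) = -1*(-4) = 4)
(((-39 - 36)/(35 - 34))*4 + f(4))² = (((-39 - 36)/(35 - 34))*4 + 4)² = (-75/1*4 + 4)² = (-75*1*4 + 4)² = (-75*4 + 4)² = (-300 + 4)² = (-296)² = 87616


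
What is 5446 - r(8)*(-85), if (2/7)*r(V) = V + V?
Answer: 10206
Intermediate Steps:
r(V) = 7*V (r(V) = 7*(V + V)/2 = 7*(2*V)/2 = 7*V)
5446 - r(8)*(-85) = 5446 - 7*8*(-85) = 5446 - 56*(-85) = 5446 - 1*(-4760) = 5446 + 4760 = 10206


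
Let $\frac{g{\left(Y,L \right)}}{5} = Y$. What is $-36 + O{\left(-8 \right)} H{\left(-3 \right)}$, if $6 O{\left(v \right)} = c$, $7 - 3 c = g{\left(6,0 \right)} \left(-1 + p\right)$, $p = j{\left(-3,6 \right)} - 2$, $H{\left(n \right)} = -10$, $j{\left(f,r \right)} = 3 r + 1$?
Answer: $\frac{2041}{9} \approx 226.78$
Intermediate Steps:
$j{\left(f,r \right)} = 1 + 3 r$
$g{\left(Y,L \right)} = 5 Y$
$p = 17$ ($p = \left(1 + 3 \cdot 6\right) - 2 = \left(1 + 18\right) - 2 = 19 - 2 = 17$)
$c = - \frac{473}{3}$ ($c = \frac{7}{3} - \frac{5 \cdot 6 \left(-1 + 17\right)}{3} = \frac{7}{3} - \frac{30 \cdot 16}{3} = \frac{7}{3} - 160 = - \frac{473}{3} \approx -157.67$)
$O{\left(v \right)} = - \frac{473}{18}$ ($O{\left(v \right)} = \frac{1}{6} \left(- \frac{473}{3}\right) = - \frac{473}{18}$)
$-36 + O{\left(-8 \right)} H{\left(-3 \right)} = -36 - - \frac{2365}{9} = -36 + \frac{2365}{9} = \frac{2041}{9}$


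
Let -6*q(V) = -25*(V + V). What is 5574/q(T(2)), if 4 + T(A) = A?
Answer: -8361/25 ≈ -334.44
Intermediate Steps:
T(A) = -4 + A
q(V) = 25*V/3 (q(V) = -(-25)*(V + V)/6 = -(-25)*2*V/6 = -(-25)*V/3 = 25*V/3)
5574/q(T(2)) = 5574/((25*(-4 + 2)/3)) = 5574/(((25/3)*(-2))) = 5574/(-50/3) = 5574*(-3/50) = -8361/25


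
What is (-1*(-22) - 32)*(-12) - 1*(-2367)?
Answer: 2487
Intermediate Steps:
(-1*(-22) - 32)*(-12) - 1*(-2367) = (22 - 32)*(-12) + 2367 = -10*(-12) + 2367 = 120 + 2367 = 2487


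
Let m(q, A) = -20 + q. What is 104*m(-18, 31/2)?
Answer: -3952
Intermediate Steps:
104*m(-18, 31/2) = 104*(-20 - 18) = 104*(-38) = -3952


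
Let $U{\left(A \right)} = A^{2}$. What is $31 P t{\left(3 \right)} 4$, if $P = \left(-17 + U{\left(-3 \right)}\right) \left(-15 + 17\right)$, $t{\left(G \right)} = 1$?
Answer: $-1984$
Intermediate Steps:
$P = -16$ ($P = \left(-17 + \left(-3\right)^{2}\right) \left(-15 + 17\right) = \left(-17 + 9\right) 2 = \left(-8\right) 2 = -16$)
$31 P t{\left(3 \right)} 4 = 31 \left(-16\right) 1 \cdot 4 = \left(-496\right) 4 = -1984$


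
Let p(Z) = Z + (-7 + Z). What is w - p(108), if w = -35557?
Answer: -35766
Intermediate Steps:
p(Z) = -7 + 2*Z
w - p(108) = -35557 - (-7 + 2*108) = -35557 - (-7 + 216) = -35557 - 1*209 = -35557 - 209 = -35766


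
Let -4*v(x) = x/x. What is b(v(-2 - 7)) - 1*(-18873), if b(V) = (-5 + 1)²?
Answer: 18889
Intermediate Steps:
v(x) = -¼ (v(x) = -x/(4*x) = -¼*1 = -¼)
b(V) = 16 (b(V) = (-4)² = 16)
b(v(-2 - 7)) - 1*(-18873) = 16 - 1*(-18873) = 16 + 18873 = 18889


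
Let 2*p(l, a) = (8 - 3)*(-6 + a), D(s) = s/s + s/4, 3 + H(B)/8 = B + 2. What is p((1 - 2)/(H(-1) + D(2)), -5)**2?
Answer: 3025/4 ≈ 756.25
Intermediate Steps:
H(B) = -8 + 8*B (H(B) = -24 + 8*(B + 2) = -24 + 8*(2 + B) = -24 + (16 + 8*B) = -8 + 8*B)
D(s) = 1 + s/4 (D(s) = 1 + s*(1/4) = 1 + s/4)
p(l, a) = -15 + 5*a/2 (p(l, a) = ((8 - 3)*(-6 + a))/2 = (5*(-6 + a))/2 = (-30 + 5*a)/2 = -15 + 5*a/2)
p((1 - 2)/(H(-1) + D(2)), -5)**2 = (-15 + (5/2)*(-5))**2 = (-15 - 25/2)**2 = (-55/2)**2 = 3025/4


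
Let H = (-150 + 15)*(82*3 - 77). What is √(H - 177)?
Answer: 4*I*√1437 ≈ 151.63*I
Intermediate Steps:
H = -22815 (H = -135*(246 - 77) = -135*169 = -22815)
√(H - 177) = √(-22815 - 177) = √(-22992) = 4*I*√1437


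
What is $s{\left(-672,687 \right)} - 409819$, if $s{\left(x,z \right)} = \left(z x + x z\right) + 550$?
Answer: $-1332597$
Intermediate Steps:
$s{\left(x,z \right)} = 550 + 2 x z$ ($s{\left(x,z \right)} = \left(x z + x z\right) + 550 = 2 x z + 550 = 550 + 2 x z$)
$s{\left(-672,687 \right)} - 409819 = \left(550 + 2 \left(-672\right) 687\right) - 409819 = \left(550 - 923328\right) - 409819 = -922778 - 409819 = -1332597$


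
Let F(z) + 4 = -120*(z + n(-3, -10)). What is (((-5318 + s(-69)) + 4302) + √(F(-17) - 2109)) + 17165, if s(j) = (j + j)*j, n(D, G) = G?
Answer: 25671 + 7*√23 ≈ 25705.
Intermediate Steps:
F(z) = 1196 - 120*z (F(z) = -4 - 120*(z - 10) = -4 - 120*(-10 + z) = -4 + (1200 - 120*z) = 1196 - 120*z)
s(j) = 2*j² (s(j) = (2*j)*j = 2*j²)
(((-5318 + s(-69)) + 4302) + √(F(-17) - 2109)) + 17165 = (((-5318 + 2*(-69)²) + 4302) + √((1196 - 120*(-17)) - 2109)) + 17165 = (((-5318 + 2*4761) + 4302) + √((1196 + 2040) - 2109)) + 17165 = (((-5318 + 9522) + 4302) + √(3236 - 2109)) + 17165 = ((4204 + 4302) + √1127) + 17165 = (8506 + 7*√23) + 17165 = 25671 + 7*√23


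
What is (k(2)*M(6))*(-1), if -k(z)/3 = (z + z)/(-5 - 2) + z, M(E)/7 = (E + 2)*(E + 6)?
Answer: 2880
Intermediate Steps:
M(E) = 7*(2 + E)*(6 + E) (M(E) = 7*((E + 2)*(E + 6)) = 7*((2 + E)*(6 + E)) = 7*(2 + E)*(6 + E))
k(z) = -15*z/7 (k(z) = -3*((z + z)/(-5 - 2) + z) = -3*((2*z)/(-7) + z) = -3*((2*z)*(-⅐) + z) = -3*(-2*z/7 + z) = -15*z/7)
(k(2)*M(6))*(-1) = ((-15/7*2)*(84 + 7*6² + 56*6))*(-1) = -30*(84 + 7*36 + 336)/7*(-1) = -30*(84 + 252 + 336)/7*(-1) = -30/7*672*(-1) = -2880*(-1) = 2880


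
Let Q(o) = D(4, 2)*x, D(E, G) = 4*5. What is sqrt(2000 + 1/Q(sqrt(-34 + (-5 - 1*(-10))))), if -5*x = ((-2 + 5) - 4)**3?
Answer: 3*sqrt(889)/2 ≈ 44.724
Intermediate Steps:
D(E, G) = 20
x = 1/5 (x = -((-2 + 5) - 4)**3/5 = -(3 - 4)**3/5 = -1/5*(-1)**3 = -1/5*(-1) = 1/5 ≈ 0.20000)
Q(o) = 4 (Q(o) = 20*(1/5) = 4)
sqrt(2000 + 1/Q(sqrt(-34 + (-5 - 1*(-10))))) = sqrt(2000 + 1/4) = sqrt(8001/4) = 3*sqrt(889)/2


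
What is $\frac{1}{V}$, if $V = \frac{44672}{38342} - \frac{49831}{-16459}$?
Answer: $\frac{315535489}{1322938325} \approx 0.23851$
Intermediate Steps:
$V = \frac{1322938325}{315535489}$ ($V = 44672 \cdot \frac{1}{38342} - - \frac{49831}{16459} = \frac{22336}{19171} + \frac{49831}{16459} = \frac{1322938325}{315535489} \approx 4.1927$)
$\frac{1}{V} = \frac{1}{\frac{1322938325}{315535489}} = \frac{315535489}{1322938325}$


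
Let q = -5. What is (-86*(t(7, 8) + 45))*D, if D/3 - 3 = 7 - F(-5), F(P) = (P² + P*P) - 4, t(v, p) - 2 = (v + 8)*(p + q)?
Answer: 854496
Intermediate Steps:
t(v, p) = 2 + (-5 + p)*(8 + v) (t(v, p) = 2 + (v + 8)*(p - 5) = 2 + (8 + v)*(-5 + p) = 2 + (-5 + p)*(8 + v))
F(P) = -4 + 2*P² (F(P) = (P² + P²) - 4 = 2*P² - 4 = -4 + 2*P²)
D = -108 (D = 9 + 3*(7 - (-4 + 2*(-5)²)) = 9 + 3*(7 - (-4 + 2*25)) = 9 + 3*(7 - (-4 + 50)) = 9 + 3*(7 - 1*46) = 9 + 3*(7 - 46) = 9 + 3*(-39) = 9 - 117 = -108)
(-86*(t(7, 8) + 45))*D = -86*((-38 - 5*7 + 8*8 + 8*7) + 45)*(-108) = -86*((-38 - 35 + 64 + 56) + 45)*(-108) = -86*(47 + 45)*(-108) = -86*92*(-108) = -7912*(-108) = 854496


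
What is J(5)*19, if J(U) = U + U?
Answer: 190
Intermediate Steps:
J(U) = 2*U
J(5)*19 = (2*5)*19 = 10*19 = 190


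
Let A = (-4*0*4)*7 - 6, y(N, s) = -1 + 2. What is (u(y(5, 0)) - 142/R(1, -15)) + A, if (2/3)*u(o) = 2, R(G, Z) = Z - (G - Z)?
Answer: 49/31 ≈ 1.5806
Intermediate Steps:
R(G, Z) = -G + 2*Z (R(G, Z) = Z + (Z - G) = -G + 2*Z)
y(N, s) = 1
u(o) = 3 (u(o) = (3/2)*2 = 3)
A = -6 (A = (0*4)*7 - 6 = 0*7 - 6 = 0 - 6 = -6)
(u(y(5, 0)) - 142/R(1, -15)) + A = (3 - 142/(-1*1 + 2*(-15))) - 6 = (3 - 142/(-1 - 30)) - 6 = (3 - 142/(-31)) - 6 = (3 - 142*(-1/31)) - 6 = (3 + 142/31) - 6 = 235/31 - 6 = 49/31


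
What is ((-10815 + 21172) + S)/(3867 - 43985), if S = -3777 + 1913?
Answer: -8493/40118 ≈ -0.21170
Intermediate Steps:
S = -1864
((-10815 + 21172) + S)/(3867 - 43985) = ((-10815 + 21172) - 1864)/(3867 - 43985) = (10357 - 1864)/(-40118) = 8493*(-1/40118) = -8493/40118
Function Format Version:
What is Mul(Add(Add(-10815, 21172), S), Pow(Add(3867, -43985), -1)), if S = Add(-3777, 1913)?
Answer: Rational(-8493, 40118) ≈ -0.21170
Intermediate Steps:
S = -1864
Mul(Add(Add(-10815, 21172), S), Pow(Add(3867, -43985), -1)) = Mul(Add(Add(-10815, 21172), -1864), Pow(Add(3867, -43985), -1)) = Mul(Add(10357, -1864), Pow(-40118, -1)) = Mul(8493, Rational(-1, 40118)) = Rational(-8493, 40118)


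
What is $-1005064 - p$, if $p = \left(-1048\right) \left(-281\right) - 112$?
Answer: $-1299440$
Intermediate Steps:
$p = 294376$ ($p = 294488 - 112 = 294376$)
$-1005064 - p = -1005064 - 294376 = -1299440$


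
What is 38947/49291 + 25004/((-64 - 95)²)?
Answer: 2217091271/1246125771 ≈ 1.7792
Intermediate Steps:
38947/49291 + 25004/((-64 - 95)²) = 38947*(1/49291) + 25004/((-159)²) = 38947/49291 + 25004/25281 = 2217091271/1246125771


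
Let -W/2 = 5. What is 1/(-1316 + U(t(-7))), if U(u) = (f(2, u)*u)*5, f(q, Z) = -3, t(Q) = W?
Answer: -1/1166 ≈ -0.00085763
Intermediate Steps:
W = -10 (W = -2*5 = -10)
t(Q) = -10
U(u) = -15*u (U(u) = -3*u*5 = -15*u)
1/(-1316 + U(t(-7))) = 1/(-1316 - 15*(-10)) = 1/(-1316 + 150) = 1/(-1166) = -1/1166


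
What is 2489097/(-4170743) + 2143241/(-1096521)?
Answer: -11668254529600/4573307285103 ≈ -2.5514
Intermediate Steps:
2489097/(-4170743) + 2143241/(-1096521) = 2489097*(-1/4170743) + 2143241*(-1/1096521) = -2489097/4170743 - 2143241/1096521 = -11668254529600/4573307285103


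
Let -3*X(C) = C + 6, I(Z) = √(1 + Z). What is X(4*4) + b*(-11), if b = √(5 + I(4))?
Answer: -22/3 - 11*√(5 + √5) ≈ -36.923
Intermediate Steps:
X(C) = -2 - C/3 (X(C) = -(C + 6)/3 = -(6 + C)/3 = -2 - C/3)
b = √(5 + √5) (b = √(5 + √(1 + 4)) = √(5 + √5) ≈ 2.6900)
X(4*4) + b*(-11) = (-2 - 4*4/3) + √(5 + √5)*(-11) = (-2 - ⅓*16) - 11*√(5 + √5) = (-2 - 16/3) - 11*√(5 + √5) = -22/3 - 11*√(5 + √5)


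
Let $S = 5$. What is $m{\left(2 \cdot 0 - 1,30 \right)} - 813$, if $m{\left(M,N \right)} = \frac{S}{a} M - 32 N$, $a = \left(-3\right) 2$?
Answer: $- \frac{10633}{6} \approx -1772.2$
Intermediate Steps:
$a = -6$
$m{\left(M,N \right)} = - 32 N - \frac{5 M}{6}$ ($m{\left(M,N \right)} = \frac{5}{-6} M - 32 N = 5 \left(- \frac{1}{6}\right) M - 32 N = - \frac{5 M}{6} - 32 N = - 32 N - \frac{5 M}{6}$)
$m{\left(2 \cdot 0 - 1,30 \right)} - 813 = \left(\left(-32\right) 30 - \frac{5 \left(2 \cdot 0 - 1\right)}{6}\right) - 813 = \left(-960 - \frac{5 \left(0 - 1\right)}{6}\right) - 813 = \left(-960 - - \frac{5}{6}\right) - 813 = \left(-960 + \frac{5}{6}\right) - 813 = - \frac{5755}{6} - 813 = - \frac{10633}{6}$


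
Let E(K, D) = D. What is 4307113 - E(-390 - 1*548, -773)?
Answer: 4307886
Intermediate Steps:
4307113 - E(-390 - 1*548, -773) = 4307113 - 1*(-773) = 4307113 + 773 = 4307886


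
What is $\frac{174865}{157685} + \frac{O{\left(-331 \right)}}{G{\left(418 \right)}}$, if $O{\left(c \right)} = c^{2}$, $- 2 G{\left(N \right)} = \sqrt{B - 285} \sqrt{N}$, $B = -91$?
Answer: $\frac{34973}{31537} + \frac{109561 i \sqrt{9823}}{19646} \approx 1.109 + 552.72 i$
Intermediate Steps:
$G{\left(N \right)} = - i \sqrt{94} \sqrt{N}$ ($G{\left(N \right)} = - \frac{\sqrt{-91 - 285} \sqrt{N}}{2} = - \frac{\sqrt{-376} \sqrt{N}}{2} = - \frac{2 i \sqrt{94} \sqrt{N}}{2} = - i \sqrt{94} \sqrt{N}$)
$\frac{174865}{157685} + \frac{O{\left(-331 \right)}}{G{\left(418 \right)}} = \frac{174865}{157685} + \frac{\left(-331\right)^{2}}{\left(-1\right) i \sqrt{94} \sqrt{418}} = 174865 \cdot \frac{1}{157685} + \frac{109561}{\left(-2\right) i \sqrt{9823}} = \frac{34973}{31537} + 109561 \frac{i \sqrt{9823}}{19646} = \frac{34973}{31537} + \frac{109561 i \sqrt{9823}}{19646}$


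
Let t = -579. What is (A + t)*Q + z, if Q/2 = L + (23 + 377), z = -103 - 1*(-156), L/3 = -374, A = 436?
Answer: 206545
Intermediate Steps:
L = -1122 (L = 3*(-374) = -1122)
z = 53 (z = -103 + 156 = 53)
Q = -1444 (Q = 2*(-1122 + (23 + 377)) = 2*(-1122 + 400) = 2*(-722) = -1444)
(A + t)*Q + z = (436 - 579)*(-1444) + 53 = -143*(-1444) + 53 = 206492 + 53 = 206545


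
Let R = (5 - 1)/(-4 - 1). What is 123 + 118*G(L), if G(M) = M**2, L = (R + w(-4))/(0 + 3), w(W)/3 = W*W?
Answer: 6599803/225 ≈ 29332.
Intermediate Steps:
R = -4/5 (R = 4/(-5) = 4*(-1/5) = -4/5 ≈ -0.80000)
w(W) = 3*W**2 (w(W) = 3*(W*W) = 3*W**2)
L = 236/15 (L = (-4/5 + 3*(-4)**2)/(0 + 3) = (-4/5 + 3*16)/3 = (-4/5 + 48)*(1/3) = (236/5)*(1/3) = 236/15 ≈ 15.733)
123 + 118*G(L) = 123 + 118*(236/15)**2 = 123 + 118*(55696/225) = 123 + 6572128/225 = 6599803/225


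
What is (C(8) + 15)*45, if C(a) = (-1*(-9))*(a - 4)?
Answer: 2295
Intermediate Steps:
C(a) = -36 + 9*a (C(a) = 9*(-4 + a) = -36 + 9*a)
(C(8) + 15)*45 = ((-36 + 9*8) + 15)*45 = ((-36 + 72) + 15)*45 = (36 + 15)*45 = 51*45 = 2295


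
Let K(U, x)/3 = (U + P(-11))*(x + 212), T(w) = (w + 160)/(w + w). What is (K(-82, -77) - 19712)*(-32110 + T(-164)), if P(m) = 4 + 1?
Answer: 134012768043/82 ≈ 1.6343e+9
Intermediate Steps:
T(w) = (160 + w)/(2*w) (T(w) = (160 + w)/((2*w)) = (160 + w)*(1/(2*w)) = (160 + w)/(2*w))
P(m) = 5
K(U, x) = 3*(5 + U)*(212 + x) (K(U, x) = 3*((U + 5)*(x + 212)) = 3*((5 + U)*(212 + x)) = 3*(5 + U)*(212 + x))
(K(-82, -77) - 19712)*(-32110 + T(-164)) = ((3180 + 15*(-77) + 636*(-82) + 3*(-82)*(-77)) - 19712)*(-32110 + (½)*(160 - 164)/(-164)) = ((3180 - 1155 - 52152 + 18942) - 19712)*(-32110 + (½)*(-1/164)*(-4)) = (-31185 - 19712)*(-32110 + 1/82) = -50897*(-2633019/82) = 134012768043/82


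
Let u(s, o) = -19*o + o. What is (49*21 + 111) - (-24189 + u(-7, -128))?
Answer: 23025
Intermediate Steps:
u(s, o) = -18*o
(49*21 + 111) - (-24189 + u(-7, -128)) = (49*21 + 111) - (-24189 - 18*(-128)) = (1029 + 111) - (-24189 + 2304) = 1140 - 1*(-21885) = 1140 + 21885 = 23025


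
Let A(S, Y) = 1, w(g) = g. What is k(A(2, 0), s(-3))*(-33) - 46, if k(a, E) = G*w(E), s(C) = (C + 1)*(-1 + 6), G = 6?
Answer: 1934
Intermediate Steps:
s(C) = 5 + 5*C (s(C) = (1 + C)*5 = 5 + 5*C)
k(a, E) = 6*E
k(A(2, 0), s(-3))*(-33) - 46 = (6*(5 + 5*(-3)))*(-33) - 46 = (6*(5 - 15))*(-33) - 46 = (6*(-10))*(-33) - 46 = -60*(-33) - 46 = 1980 - 46 = 1934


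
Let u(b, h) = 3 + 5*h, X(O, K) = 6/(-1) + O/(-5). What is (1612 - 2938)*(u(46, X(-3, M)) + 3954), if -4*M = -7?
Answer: -5211180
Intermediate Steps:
M = 7/4 (M = -¼*(-7) = 7/4 ≈ 1.7500)
X(O, K) = -6 - O/5 (X(O, K) = 6*(-1) + O*(-⅕) = -6 - O/5)
(1612 - 2938)*(u(46, X(-3, M)) + 3954) = (1612 - 2938)*((3 + 5*(-6 - ⅕*(-3))) + 3954) = -1326*((3 + 5*(-6 + ⅗)) + 3954) = -1326*((3 + 5*(-27/5)) + 3954) = -1326*((3 - 27) + 3954) = -1326*(-24 + 3954) = -1326*3930 = -5211180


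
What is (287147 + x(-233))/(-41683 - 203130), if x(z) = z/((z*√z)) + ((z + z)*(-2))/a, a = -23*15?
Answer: -99064783/84460485 + I*√233/57041429 ≈ -1.1729 + 2.676e-7*I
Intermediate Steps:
a = -345
x(z) = z^(-½) + 4*z/345 (x(z) = z/((z*√z)) + ((z + z)*(-2))/(-345) = z/(z^(3/2)) + ((2*z)*(-2))*(-1/345) = z/z^(3/2) - 4*z*(-1/345) = z^(-½) + 4*z/345)
(287147 + x(-233))/(-41683 - 203130) = (287147 + ((-233)^(-½) + (4/345)*(-233)))/(-41683 - 203130) = (287147 + (-I*√233/233 - 932/345))/(-244813) = (287147 + (-932/345 - I*√233/233))*(-1/244813) = (99064783/345 - I*√233/233)*(-1/244813) = -99064783/84460485 + I*√233/57041429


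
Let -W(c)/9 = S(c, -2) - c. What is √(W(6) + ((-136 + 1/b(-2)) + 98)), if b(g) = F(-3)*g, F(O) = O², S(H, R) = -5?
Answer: √2194/6 ≈ 7.8067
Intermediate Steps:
b(g) = 9*g (b(g) = (-3)²*g = 9*g)
W(c) = 45 + 9*c (W(c) = -9*(-5 - c) = 45 + 9*c)
√(W(6) + ((-136 + 1/b(-2)) + 98)) = √((45 + 9*6) + ((-136 + 1/(9*(-2))) + 98)) = √((45 + 54) + ((-136 + 1/(-18)) + 98)) = √(99 + ((-136 - 1/18) + 98)) = √(99 + (-2449/18 + 98)) = √(99 - 685/18) = √(1097/18) = √2194/6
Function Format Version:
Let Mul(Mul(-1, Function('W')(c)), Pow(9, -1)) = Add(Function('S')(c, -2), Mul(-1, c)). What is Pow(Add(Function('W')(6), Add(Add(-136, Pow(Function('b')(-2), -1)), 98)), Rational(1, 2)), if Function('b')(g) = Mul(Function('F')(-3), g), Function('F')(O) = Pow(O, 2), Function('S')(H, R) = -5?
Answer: Mul(Rational(1, 6), Pow(2194, Rational(1, 2))) ≈ 7.8067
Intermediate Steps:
Function('b')(g) = Mul(9, g) (Function('b')(g) = Mul(Pow(-3, 2), g) = Mul(9, g))
Function('W')(c) = Add(45, Mul(9, c)) (Function('W')(c) = Mul(-9, Add(-5, Mul(-1, c))) = Add(45, Mul(9, c)))
Pow(Add(Function('W')(6), Add(Add(-136, Pow(Function('b')(-2), -1)), 98)), Rational(1, 2)) = Pow(Add(Add(45, Mul(9, 6)), Add(Add(-136, Pow(Mul(9, -2), -1)), 98)), Rational(1, 2)) = Pow(Add(Add(45, 54), Add(Add(-136, Pow(-18, -1)), 98)), Rational(1, 2)) = Pow(Add(99, Add(Add(-136, Rational(-1, 18)), 98)), Rational(1, 2)) = Pow(Add(99, Add(Rational(-2449, 18), 98)), Rational(1, 2)) = Pow(Add(99, Rational(-685, 18)), Rational(1, 2)) = Pow(Rational(1097, 18), Rational(1, 2)) = Mul(Rational(1, 6), Pow(2194, Rational(1, 2)))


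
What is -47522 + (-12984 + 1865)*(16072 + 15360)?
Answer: -349539930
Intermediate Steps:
-47522 + (-12984 + 1865)*(16072 + 15360) = -47522 - 11119*31432 = -47522 - 349492408 = -349539930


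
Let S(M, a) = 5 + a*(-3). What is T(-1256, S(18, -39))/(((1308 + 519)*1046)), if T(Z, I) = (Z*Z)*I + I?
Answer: 96229757/955521 ≈ 100.71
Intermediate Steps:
S(M, a) = 5 - 3*a
T(Z, I) = I + I*Z² (T(Z, I) = Z²*I + I = I*Z² + I = I + I*Z²)
T(-1256, S(18, -39))/(((1308 + 519)*1046)) = ((5 - 3*(-39))*(1 + (-1256)²))/(((1308 + 519)*1046)) = ((5 + 117)*(1 + 1577536))/((1827*1046)) = (122*1577537)/1911042 = 192459514*(1/1911042) = 96229757/955521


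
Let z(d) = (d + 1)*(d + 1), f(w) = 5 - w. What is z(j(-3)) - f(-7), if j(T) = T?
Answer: -8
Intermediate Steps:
z(d) = (1 + d)² (z(d) = (1 + d)*(1 + d) = (1 + d)²)
z(j(-3)) - f(-7) = (1 - 3)² - (5 - 1*(-7)) = (-2)² - (5 + 7) = 4 - 1*12 = 4 - 12 = -8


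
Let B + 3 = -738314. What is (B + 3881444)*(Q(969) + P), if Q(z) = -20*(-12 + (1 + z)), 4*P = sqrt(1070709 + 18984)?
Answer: -60222313320 + 28288143*sqrt(13453)/4 ≈ -5.9402e+10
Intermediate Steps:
B = -738317 (B = -3 - 738314 = -738317)
P = 9*sqrt(13453)/4 (P = sqrt(1070709 + 18984)/4 = sqrt(1089693)/4 = (9*sqrt(13453))/4 = 9*sqrt(13453)/4 ≈ 260.97)
Q(z) = 220 - 20*z (Q(z) = -20*(-11 + z) = 220 - 20*z)
(B + 3881444)*(Q(969) + P) = (-738317 + 3881444)*((220 - 20*969) + 9*sqrt(13453)/4) = 3143127*((220 - 19380) + 9*sqrt(13453)/4) = 3143127*(-19160 + 9*sqrt(13453)/4) = -60222313320 + 28288143*sqrt(13453)/4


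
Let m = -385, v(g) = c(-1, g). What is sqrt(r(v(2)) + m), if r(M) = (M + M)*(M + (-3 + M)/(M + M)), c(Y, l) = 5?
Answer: 3*I*sqrt(37) ≈ 18.248*I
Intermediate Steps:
v(g) = 5
r(M) = 2*M*(M + (-3 + M)/(2*M)) (r(M) = (2*M)*(M + (-3 + M)/((2*M))) = (2*M)*(M + (-3 + M)*(1/(2*M))) = (2*M)*(M + (-3 + M)/(2*M)) = 2*M*(M + (-3 + M)/(2*M)))
sqrt(r(v(2)) + m) = sqrt((-3 + 5 + 2*5**2) - 385) = sqrt((-3 + 5 + 2*25) - 385) = sqrt((-3 + 5 + 50) - 385) = sqrt(52 - 385) = sqrt(-333) = 3*I*sqrt(37)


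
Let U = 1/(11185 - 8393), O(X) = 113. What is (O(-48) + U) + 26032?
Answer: 72996841/2792 ≈ 26145.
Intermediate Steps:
U = 1/2792 ≈ 0.00035817
(O(-48) + U) + 26032 = (113 + 1/2792) + 26032 = 315497/2792 + 26032 = 72996841/2792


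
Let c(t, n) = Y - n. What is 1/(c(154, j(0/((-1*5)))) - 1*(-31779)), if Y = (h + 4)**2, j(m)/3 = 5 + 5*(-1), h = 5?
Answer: 1/31860 ≈ 3.1387e-5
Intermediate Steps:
j(m) = 0 (j(m) = 3*(5 + 5*(-1)) = 3*(5 - 5) = 3*0 = 0)
Y = 81 (Y = (5 + 4)**2 = 9**2 = 81)
c(t, n) = 81 - n
1/(c(154, j(0/((-1*5)))) - 1*(-31779)) = 1/((81 - 1*0) - 1*(-31779)) = 1/((81 + 0) + 31779) = 1/(81 + 31779) = 1/31860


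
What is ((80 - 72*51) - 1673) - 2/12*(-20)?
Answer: -15785/3 ≈ -5261.7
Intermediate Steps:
((80 - 72*51) - 1673) - 2/12*(-20) = ((80 - 3672) - 1673) - 2*1/12*(-20) = (-3592 - 1673) - 1/6*(-20) = -5265 + 10/3 = -15785/3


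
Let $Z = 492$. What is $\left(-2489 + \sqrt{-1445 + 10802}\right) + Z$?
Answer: $-1997 + \sqrt{9357} \approx -1900.3$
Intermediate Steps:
$\left(-2489 + \sqrt{-1445 + 10802}\right) + Z = \left(-2489 + \sqrt{-1445 + 10802}\right) + 492 = \left(-2489 + \sqrt{9357}\right) + 492 = -1997 + \sqrt{9357}$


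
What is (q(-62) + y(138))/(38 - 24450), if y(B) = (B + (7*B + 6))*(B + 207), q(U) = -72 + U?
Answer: -95704/6103 ≈ -15.681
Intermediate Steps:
y(B) = (6 + 8*B)*(207 + B) (y(B) = (B + (6 + 7*B))*(207 + B) = (6 + 8*B)*(207 + B))
(q(-62) + y(138))/(38 - 24450) = ((-72 - 62) + (1242 + 8*138² + 1662*138))/(38 - 24450) = (-134 + (1242 + 8*19044 + 229356))/(-24412) = (-134 + (1242 + 152352 + 229356))*(-1/24412) = (-134 + 382950)*(-1/24412) = 382816*(-1/24412) = -95704/6103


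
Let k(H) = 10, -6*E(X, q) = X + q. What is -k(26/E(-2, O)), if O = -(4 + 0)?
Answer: -10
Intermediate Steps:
O = -4 (O = -1*4 = -4)
E(X, q) = -X/6 - q/6 (E(X, q) = -(X + q)/6 = -X/6 - q/6)
-k(26/E(-2, O)) = -1*10 = -10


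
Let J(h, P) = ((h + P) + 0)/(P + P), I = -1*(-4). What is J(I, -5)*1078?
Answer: 539/5 ≈ 107.80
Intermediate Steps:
I = 4
J(h, P) = (P + h)/(2*P) (J(h, P) = ((P + h) + 0)/((2*P)) = (P + h)*(1/(2*P)) = (P + h)/(2*P))
J(I, -5)*1078 = ((½)*(-5 + 4)/(-5))*1078 = ((½)*(-⅕)*(-1))*1078 = (⅒)*1078 = 539/5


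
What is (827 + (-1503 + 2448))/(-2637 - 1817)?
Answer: -886/2227 ≈ -0.39784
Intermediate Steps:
(827 + (-1503 + 2448))/(-2637 - 1817) = (827 + 945)/(-4454) = 1772*(-1/4454) = -886/2227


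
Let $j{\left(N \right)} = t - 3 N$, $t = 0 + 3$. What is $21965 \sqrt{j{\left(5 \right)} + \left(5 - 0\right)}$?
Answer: $21965 i \sqrt{7} \approx 58114.0 i$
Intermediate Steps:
$t = 3$
$j{\left(N \right)} = 3 - 3 N$
$21965 \sqrt{j{\left(5 \right)} + \left(5 - 0\right)} = 21965 \sqrt{\left(3 - 15\right) + \left(5 - 0\right)} = 21965 \sqrt{\left(3 - 15\right) + \left(5 + 0\right)} = 21965 \sqrt{-12 + 5} = 21965 \sqrt{-7} = 21965 i \sqrt{7}$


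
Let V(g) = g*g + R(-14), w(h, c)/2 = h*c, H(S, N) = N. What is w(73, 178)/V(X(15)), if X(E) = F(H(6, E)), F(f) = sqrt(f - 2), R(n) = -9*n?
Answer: 25988/139 ≈ 186.96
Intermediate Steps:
F(f) = sqrt(-2 + f)
w(h, c) = 2*c*h (w(h, c) = 2*(h*c) = 2*(c*h) = 2*c*h)
X(E) = sqrt(-2 + E)
V(g) = 126 + g**2 (V(g) = g*g - 9*(-14) = g**2 + 126 = 126 + g**2)
w(73, 178)/V(X(15)) = (2*178*73)/(126 + (sqrt(-2 + 15))**2) = 25988/(126 + (sqrt(13))**2) = 25988/(126 + 13) = 25988/139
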